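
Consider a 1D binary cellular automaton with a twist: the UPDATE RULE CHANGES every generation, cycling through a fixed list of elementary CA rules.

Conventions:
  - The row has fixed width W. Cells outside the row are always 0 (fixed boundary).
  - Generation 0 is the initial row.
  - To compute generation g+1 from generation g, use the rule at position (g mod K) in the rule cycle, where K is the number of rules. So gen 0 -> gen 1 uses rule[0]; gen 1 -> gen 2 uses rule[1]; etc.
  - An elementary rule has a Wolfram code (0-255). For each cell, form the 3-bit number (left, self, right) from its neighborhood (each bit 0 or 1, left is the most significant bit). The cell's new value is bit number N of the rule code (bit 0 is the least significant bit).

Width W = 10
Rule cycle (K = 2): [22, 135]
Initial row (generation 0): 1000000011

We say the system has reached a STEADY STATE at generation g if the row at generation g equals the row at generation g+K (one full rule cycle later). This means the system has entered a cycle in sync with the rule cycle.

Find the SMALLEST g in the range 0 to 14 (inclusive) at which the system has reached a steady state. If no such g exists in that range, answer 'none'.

Answer: 5

Derivation:
Gen 0: 1000000011
Gen 1 (rule 22): 1100000100
Gen 2 (rule 135): 0001111101
Gen 3 (rule 22): 0010000001
Gen 4 (rule 135): 1110111111
Gen 5 (rule 22): 0000000000
Gen 6 (rule 135): 1111111111
Gen 7 (rule 22): 0000000000
Gen 8 (rule 135): 1111111111
Gen 9 (rule 22): 0000000000
Gen 10 (rule 135): 1111111111
Gen 11 (rule 22): 0000000000
Gen 12 (rule 135): 1111111111
Gen 13 (rule 22): 0000000000
Gen 14 (rule 135): 1111111111
Gen 15 (rule 22): 0000000000
Gen 16 (rule 135): 1111111111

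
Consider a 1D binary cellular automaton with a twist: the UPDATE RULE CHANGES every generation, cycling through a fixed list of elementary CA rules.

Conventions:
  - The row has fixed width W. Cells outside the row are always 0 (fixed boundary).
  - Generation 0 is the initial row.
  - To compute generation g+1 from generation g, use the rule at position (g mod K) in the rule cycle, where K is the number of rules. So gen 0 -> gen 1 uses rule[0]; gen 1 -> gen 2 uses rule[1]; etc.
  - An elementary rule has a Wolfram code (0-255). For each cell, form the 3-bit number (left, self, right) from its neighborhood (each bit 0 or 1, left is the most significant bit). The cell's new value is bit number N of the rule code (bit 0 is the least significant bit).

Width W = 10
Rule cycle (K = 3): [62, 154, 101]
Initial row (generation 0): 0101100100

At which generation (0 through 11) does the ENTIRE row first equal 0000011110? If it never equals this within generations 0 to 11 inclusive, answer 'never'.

Answer: never

Derivation:
Gen 0: 0101100100
Gen 1 (rule 62): 1111011110
Gen 2 (rule 154): 1110011101
Gen 3 (rule 101): 0010000111
Gen 4 (rule 62): 0111001100
Gen 5 (rule 154): 1110111010
Gen 6 (rule 101): 0011001110
Gen 7 (rule 62): 0110111001
Gen 8 (rule 154): 1100110110
Gen 9 (rule 101): 0100011010
Gen 10 (rule 62): 1110110111
Gen 11 (rule 154): 1100100110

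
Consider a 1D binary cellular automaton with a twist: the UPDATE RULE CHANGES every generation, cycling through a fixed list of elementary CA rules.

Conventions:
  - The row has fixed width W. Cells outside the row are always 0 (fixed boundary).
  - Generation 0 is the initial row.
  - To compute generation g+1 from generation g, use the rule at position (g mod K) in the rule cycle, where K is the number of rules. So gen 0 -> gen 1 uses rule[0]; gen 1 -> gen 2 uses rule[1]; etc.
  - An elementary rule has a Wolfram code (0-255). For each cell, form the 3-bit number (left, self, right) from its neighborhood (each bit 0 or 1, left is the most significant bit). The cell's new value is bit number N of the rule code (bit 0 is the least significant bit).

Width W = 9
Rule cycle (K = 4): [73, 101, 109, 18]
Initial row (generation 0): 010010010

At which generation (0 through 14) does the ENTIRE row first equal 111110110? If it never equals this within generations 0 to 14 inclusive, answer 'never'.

Gen 0: 010010010
Gen 1 (rule 73): 000000000
Gen 2 (rule 101): 111111111
Gen 3 (rule 109): 100000001
Gen 4 (rule 18): 010000010
Gen 5 (rule 73): 000111000
Gen 6 (rule 101): 110001011
Gen 7 (rule 109): 110101111
Gen 8 (rule 18): 000000000
Gen 9 (rule 73): 111111111
Gen 10 (rule 101): 000000001
Gen 11 (rule 109): 111111101
Gen 12 (rule 18): 000000000
Gen 13 (rule 73): 111111111
Gen 14 (rule 101): 000000001

Answer: never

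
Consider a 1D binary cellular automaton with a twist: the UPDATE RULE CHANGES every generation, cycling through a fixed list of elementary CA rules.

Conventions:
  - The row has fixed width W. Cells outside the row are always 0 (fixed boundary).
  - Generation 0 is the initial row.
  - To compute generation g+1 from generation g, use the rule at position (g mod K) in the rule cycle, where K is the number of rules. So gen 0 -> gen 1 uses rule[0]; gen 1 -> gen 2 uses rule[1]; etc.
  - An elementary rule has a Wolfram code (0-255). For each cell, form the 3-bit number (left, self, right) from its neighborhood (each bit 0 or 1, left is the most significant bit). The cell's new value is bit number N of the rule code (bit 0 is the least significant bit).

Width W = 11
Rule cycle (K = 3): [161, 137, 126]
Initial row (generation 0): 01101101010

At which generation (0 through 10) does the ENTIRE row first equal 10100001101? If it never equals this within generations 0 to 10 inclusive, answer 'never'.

Answer: never

Derivation:
Gen 0: 01101101010
Gen 1 (rule 161): 00010010100
Gen 2 (rule 137): 11000000001
Gen 3 (rule 126): 11100000011
Gen 4 (rule 161): 01001111000
Gen 5 (rule 137): 00001110011
Gen 6 (rule 126): 00011011111
Gen 7 (rule 161): 11000101110
Gen 8 (rule 137): 10010001100
Gen 9 (rule 126): 11111011110
Gen 10 (rule 161): 01110101100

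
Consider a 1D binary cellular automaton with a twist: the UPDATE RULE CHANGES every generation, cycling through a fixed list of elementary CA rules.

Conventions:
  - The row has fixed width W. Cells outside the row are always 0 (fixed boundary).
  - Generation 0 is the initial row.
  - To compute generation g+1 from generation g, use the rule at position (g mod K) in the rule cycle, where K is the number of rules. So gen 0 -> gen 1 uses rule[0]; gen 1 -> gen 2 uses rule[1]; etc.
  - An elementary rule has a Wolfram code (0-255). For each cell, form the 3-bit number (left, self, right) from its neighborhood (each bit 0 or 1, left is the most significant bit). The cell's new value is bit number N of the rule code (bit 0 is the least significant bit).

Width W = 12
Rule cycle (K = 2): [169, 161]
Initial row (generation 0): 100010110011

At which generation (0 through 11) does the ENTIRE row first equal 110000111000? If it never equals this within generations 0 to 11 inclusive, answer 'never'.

Gen 0: 100010110011
Gen 1 (rule 169): 001001100010
Gen 2 (rule 161): 100000001000
Gen 3 (rule 169): 001111100011
Gen 4 (rule 161): 100111001000
Gen 5 (rule 169): 000110000011
Gen 6 (rule 161): 110000111000
Gen 7 (rule 169): 100110110011
Gen 8 (rule 161): 000001000000
Gen 9 (rule 169): 111100011111
Gen 10 (rule 161): 011001001110
Gen 11 (rule 169): 010000001100

Answer: 6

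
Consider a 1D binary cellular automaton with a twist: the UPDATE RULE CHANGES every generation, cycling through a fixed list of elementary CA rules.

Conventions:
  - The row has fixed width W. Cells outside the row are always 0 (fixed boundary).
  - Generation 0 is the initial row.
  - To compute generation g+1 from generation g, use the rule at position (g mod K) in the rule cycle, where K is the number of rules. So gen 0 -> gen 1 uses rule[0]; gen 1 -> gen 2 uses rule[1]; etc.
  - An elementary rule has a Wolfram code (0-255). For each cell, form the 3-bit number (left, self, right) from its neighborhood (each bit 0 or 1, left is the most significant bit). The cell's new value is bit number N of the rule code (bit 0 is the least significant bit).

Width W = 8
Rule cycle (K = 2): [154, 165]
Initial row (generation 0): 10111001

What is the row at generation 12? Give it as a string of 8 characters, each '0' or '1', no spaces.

Gen 0: 10111001
Gen 1 (rule 154): 00110110
Gen 2 (rule 165): 10001000
Gen 3 (rule 154): 01010100
Gen 4 (rule 165): 01111101
Gen 5 (rule 154): 11111000
Gen 6 (rule 165): 01110011
Gen 7 (rule 154): 11101110
Gen 8 (rule 165): 01010100
Gen 9 (rule 154): 10000010
Gen 10 (rule 165): 10111010
Gen 11 (rule 154): 00110001
Gen 12 (rule 165): 10000101

Answer: 10000101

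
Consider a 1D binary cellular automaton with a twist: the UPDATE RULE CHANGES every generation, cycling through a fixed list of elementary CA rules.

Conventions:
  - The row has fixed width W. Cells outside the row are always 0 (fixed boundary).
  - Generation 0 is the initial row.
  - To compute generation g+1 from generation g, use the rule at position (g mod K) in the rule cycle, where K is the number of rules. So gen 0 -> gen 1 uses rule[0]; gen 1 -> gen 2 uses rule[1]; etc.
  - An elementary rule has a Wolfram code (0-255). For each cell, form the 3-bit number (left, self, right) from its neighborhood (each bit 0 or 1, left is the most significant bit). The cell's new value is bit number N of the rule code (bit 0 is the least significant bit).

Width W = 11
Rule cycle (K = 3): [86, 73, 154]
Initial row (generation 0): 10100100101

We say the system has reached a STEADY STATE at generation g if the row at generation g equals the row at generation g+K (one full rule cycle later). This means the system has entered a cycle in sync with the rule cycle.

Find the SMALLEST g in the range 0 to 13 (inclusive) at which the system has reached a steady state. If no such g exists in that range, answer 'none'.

Gen 0: 10100100101
Gen 1 (rule 86): 10111111101
Gen 2 (rule 73): 00100000100
Gen 3 (rule 154): 01010001010
Gen 4 (rule 86): 11011011011
Gen 5 (rule 73): 11011011011
Gen 6 (rule 154): 10010010010
Gen 7 (rule 86): 11111111111
Gen 8 (rule 73): 10000000001
Gen 9 (rule 154): 01000000010
Gen 10 (rule 86): 11100000111
Gen 11 (rule 73): 10101110101
Gen 12 (rule 154): 00001100000
Gen 13 (rule 86): 00010110000
Gen 14 (rule 73): 11000110111
Gen 15 (rule 154): 10101100110
Gen 16 (rule 86): 10100111011

Answer: none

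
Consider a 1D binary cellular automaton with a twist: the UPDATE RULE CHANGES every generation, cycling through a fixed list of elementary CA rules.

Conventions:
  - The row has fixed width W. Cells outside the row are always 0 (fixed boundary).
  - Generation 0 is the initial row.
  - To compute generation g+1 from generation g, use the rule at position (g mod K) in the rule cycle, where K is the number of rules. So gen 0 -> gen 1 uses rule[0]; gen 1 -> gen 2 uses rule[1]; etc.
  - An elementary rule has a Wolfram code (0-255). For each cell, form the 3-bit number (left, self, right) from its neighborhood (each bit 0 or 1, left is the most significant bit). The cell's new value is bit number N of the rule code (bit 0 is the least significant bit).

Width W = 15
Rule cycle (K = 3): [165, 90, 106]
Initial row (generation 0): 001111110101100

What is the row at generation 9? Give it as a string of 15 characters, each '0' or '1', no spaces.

Gen 0: 001111110101100
Gen 1 (rule 165): 100111101110001
Gen 2 (rule 90): 011100101011010
Gen 3 (rule 106): 110101010111100
Gen 4 (rule 165): 001111111011001
Gen 5 (rule 90): 011000001011110
Gen 6 (rule 106): 111000010110010
Gen 7 (rule 165): 010011011000010
Gen 8 (rule 90): 101111011100101
Gen 9 (rule 106): 011001110101010

Answer: 011001110101010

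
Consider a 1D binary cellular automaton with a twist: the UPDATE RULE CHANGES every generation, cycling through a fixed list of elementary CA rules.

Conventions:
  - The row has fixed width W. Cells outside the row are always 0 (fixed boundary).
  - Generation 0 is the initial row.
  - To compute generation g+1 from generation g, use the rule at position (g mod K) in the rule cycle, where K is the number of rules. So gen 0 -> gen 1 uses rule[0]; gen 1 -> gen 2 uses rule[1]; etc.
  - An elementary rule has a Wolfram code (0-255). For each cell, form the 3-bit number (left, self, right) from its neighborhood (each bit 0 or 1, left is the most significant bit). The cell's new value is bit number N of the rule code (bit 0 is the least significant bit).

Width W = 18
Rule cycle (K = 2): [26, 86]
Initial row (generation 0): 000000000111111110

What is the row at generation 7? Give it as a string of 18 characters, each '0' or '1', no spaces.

Answer: 001001010110011100

Derivation:
Gen 0: 000000000111111110
Gen 1 (rule 26): 000000001100000001
Gen 2 (rule 86): 000000010110000011
Gen 3 (rule 26): 000000100101000110
Gen 4 (rule 86): 000001111101101011
Gen 5 (rule 26): 000011000001000010
Gen 6 (rule 86): 000101100011100111
Gen 7 (rule 26): 001001010110011100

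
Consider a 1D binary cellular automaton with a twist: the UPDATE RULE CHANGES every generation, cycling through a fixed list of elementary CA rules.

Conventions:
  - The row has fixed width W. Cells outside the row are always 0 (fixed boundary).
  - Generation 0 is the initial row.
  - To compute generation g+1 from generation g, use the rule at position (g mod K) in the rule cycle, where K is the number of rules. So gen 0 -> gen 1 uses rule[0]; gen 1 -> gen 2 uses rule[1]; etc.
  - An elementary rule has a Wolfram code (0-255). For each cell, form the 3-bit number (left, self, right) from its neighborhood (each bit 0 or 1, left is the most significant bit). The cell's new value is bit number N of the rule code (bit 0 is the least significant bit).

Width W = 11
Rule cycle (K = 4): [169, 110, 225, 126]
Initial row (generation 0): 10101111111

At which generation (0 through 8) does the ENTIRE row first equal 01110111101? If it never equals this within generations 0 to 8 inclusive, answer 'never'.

Answer: 7

Derivation:
Gen 0: 10101111111
Gen 1 (rule 169): 01011111110
Gen 2 (rule 110): 11110000010
Gen 3 (rule 225): 01110111000
Gen 4 (rule 126): 11011101100
Gen 5 (rule 169): 10111011001
Gen 6 (rule 110): 11101111011
Gen 7 (rule 225): 01110111101
Gen 8 (rule 126): 11011100111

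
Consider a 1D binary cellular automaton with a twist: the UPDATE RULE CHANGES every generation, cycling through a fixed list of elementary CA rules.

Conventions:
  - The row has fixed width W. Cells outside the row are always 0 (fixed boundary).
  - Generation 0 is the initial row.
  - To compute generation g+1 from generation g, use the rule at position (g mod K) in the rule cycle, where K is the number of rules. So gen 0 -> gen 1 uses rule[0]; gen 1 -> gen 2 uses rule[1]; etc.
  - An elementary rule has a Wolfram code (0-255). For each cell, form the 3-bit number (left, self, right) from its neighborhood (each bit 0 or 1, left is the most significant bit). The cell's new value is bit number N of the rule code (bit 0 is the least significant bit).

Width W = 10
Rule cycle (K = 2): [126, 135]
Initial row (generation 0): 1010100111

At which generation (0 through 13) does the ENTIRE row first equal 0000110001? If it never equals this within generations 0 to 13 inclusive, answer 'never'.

Answer: never

Derivation:
Gen 0: 1010100111
Gen 1 (rule 126): 1111111101
Gen 2 (rule 135): 0111111001
Gen 3 (rule 126): 1100001111
Gen 4 (rule 135): 0001110110
Gen 5 (rule 126): 0011011111
Gen 6 (rule 135): 1100001110
Gen 7 (rule 126): 1110011011
Gen 8 (rule 135): 0100100000
Gen 9 (rule 126): 1111110000
Gen 10 (rule 135): 0111100111
Gen 11 (rule 126): 1100111101
Gen 12 (rule 135): 0001011001
Gen 13 (rule 126): 0011111111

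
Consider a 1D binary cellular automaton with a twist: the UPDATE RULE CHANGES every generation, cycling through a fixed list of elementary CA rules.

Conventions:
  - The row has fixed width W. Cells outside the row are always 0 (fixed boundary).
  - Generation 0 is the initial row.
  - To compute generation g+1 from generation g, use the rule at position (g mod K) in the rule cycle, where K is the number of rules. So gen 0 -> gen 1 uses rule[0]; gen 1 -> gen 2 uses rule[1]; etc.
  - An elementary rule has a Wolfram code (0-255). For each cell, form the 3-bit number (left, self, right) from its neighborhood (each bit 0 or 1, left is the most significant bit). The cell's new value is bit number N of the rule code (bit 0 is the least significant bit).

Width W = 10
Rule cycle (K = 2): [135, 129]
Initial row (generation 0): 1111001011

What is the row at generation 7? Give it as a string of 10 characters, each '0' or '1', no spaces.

Answer: 1110001111

Derivation:
Gen 0: 1111001011
Gen 1 (rule 135): 0110011000
Gen 2 (rule 129): 0000000011
Gen 3 (rule 135): 1111111100
Gen 4 (rule 129): 0111111001
Gen 5 (rule 135): 1011110011
Gen 6 (rule 129): 0001100000
Gen 7 (rule 135): 1110001111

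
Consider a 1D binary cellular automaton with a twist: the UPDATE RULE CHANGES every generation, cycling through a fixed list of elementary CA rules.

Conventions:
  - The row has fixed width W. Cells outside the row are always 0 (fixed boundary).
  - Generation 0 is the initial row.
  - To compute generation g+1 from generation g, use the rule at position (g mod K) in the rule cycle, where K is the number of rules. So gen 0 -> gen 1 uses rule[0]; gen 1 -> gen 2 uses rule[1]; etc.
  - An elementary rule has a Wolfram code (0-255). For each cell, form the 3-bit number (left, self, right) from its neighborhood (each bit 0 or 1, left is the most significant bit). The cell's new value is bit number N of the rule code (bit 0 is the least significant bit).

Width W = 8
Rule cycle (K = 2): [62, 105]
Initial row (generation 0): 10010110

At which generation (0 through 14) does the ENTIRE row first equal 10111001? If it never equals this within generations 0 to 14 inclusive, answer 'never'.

Gen 0: 10010110
Gen 1 (rule 62): 11111101
Gen 2 (rule 105): 10000110
Gen 3 (rule 62): 11001101
Gen 4 (rule 105): 11001110
Gen 5 (rule 62): 10111001
Gen 6 (rule 105): 01101000
Gen 7 (rule 62): 11011100
Gen 8 (rule 105): 11110101
Gen 9 (rule 62): 10001111
Gen 10 (rule 105): 00101001
Gen 11 (rule 62): 01111111
Gen 12 (rule 105): 01000001
Gen 13 (rule 62): 11100011
Gen 14 (rule 105): 10101011

Answer: 5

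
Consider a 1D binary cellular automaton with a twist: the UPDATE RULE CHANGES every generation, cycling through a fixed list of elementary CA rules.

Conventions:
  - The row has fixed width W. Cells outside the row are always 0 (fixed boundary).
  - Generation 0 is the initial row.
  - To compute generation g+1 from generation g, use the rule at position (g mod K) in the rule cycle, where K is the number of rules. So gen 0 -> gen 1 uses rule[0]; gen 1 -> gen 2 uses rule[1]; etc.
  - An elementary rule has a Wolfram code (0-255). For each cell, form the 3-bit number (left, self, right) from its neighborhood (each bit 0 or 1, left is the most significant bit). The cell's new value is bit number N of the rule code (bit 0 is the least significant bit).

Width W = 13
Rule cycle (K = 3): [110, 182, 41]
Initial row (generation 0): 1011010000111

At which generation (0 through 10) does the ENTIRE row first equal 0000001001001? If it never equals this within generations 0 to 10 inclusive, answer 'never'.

Gen 0: 1011010000111
Gen 1 (rule 110): 1111110001101
Gen 2 (rule 182): 0111101010011
Gen 3 (rule 41): 0100010100010
Gen 4 (rule 110): 1100111100110
Gen 5 (rule 182): 0011011011001
Gen 6 (rule 41): 1010110110000
Gen 7 (rule 110): 1111111110000
Gen 8 (rule 182): 0111111101000
Gen 9 (rule 41): 0100000010011
Gen 10 (rule 110): 1100000110111

Answer: never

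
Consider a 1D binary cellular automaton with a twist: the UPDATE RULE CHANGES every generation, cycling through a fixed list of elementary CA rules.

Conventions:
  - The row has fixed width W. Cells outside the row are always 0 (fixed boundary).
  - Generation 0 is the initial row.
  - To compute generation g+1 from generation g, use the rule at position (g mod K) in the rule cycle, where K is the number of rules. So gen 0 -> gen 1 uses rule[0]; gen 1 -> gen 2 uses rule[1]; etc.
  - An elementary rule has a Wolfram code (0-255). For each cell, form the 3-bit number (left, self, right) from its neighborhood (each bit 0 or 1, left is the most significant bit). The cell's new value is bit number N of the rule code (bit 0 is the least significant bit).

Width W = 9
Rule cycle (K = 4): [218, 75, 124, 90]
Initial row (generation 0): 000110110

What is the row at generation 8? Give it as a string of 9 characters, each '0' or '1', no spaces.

Answer: 111011011

Derivation:
Gen 0: 000110110
Gen 1 (rule 218): 001110111
Gen 2 (rule 75): 111010101
Gen 3 (rule 124): 101111111
Gen 4 (rule 90): 001000001
Gen 5 (rule 218): 010100010
Gen 6 (rule 75): 100001100
Gen 7 (rule 124): 110001110
Gen 8 (rule 90): 111011011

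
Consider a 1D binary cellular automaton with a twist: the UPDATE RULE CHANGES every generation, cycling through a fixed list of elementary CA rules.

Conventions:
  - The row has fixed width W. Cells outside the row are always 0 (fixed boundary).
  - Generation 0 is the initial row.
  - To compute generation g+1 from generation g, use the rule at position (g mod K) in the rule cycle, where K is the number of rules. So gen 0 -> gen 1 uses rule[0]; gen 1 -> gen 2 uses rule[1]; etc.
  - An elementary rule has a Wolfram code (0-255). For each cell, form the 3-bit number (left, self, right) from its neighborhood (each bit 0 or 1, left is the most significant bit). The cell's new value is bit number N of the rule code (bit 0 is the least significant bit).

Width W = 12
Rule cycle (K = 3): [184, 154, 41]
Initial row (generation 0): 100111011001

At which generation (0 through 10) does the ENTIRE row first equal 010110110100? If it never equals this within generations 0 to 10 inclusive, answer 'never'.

Gen 0: 100111011001
Gen 1 (rule 184): 010110110100
Gen 2 (rule 154): 100100100010
Gen 3 (rule 41): 000000001000
Gen 4 (rule 184): 000000000100
Gen 5 (rule 154): 000000001010
Gen 6 (rule 41): 111111100100
Gen 7 (rule 184): 111111010010
Gen 8 (rule 154): 111110001101
Gen 9 (rule 41): 100000101010
Gen 10 (rule 184): 010000010101

Answer: 1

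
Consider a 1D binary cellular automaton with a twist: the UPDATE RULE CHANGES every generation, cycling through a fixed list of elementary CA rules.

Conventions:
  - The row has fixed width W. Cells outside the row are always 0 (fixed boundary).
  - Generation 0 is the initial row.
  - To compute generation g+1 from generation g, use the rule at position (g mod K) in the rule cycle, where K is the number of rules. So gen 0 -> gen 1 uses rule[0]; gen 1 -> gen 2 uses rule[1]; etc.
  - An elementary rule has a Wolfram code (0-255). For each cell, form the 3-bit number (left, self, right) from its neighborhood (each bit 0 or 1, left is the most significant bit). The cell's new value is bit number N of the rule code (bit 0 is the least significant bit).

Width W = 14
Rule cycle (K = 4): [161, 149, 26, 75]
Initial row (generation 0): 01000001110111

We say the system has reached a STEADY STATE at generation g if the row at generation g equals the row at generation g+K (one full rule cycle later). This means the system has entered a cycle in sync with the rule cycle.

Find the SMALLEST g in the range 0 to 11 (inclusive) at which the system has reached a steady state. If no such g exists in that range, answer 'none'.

Answer: none

Derivation:
Gen 0: 01000001110111
Gen 1 (rule 161): 00011100101010
Gen 2 (rule 149): 11001010101011
Gen 3 (rule 26): 10110000000010
Gen 4 (rule 75): 00110111111100
Gen 5 (rule 161): 10001011111001
Gen 6 (rule 149): 11101001110101
Gen 7 (rule 26): 10000111000000
Gen 8 (rule 75): 00111101011111
Gen 9 (rule 161): 10011010101110
Gen 10 (rule 149): 11000010100101
Gen 11 (rule 26): 10100100011000
Gen 12 (rule 75): 00001001111011
Gen 13 (rule 161): 11100000110100
Gen 14 (rule 149): 01011110000111
Gen 15 (rule 26): 10010001001100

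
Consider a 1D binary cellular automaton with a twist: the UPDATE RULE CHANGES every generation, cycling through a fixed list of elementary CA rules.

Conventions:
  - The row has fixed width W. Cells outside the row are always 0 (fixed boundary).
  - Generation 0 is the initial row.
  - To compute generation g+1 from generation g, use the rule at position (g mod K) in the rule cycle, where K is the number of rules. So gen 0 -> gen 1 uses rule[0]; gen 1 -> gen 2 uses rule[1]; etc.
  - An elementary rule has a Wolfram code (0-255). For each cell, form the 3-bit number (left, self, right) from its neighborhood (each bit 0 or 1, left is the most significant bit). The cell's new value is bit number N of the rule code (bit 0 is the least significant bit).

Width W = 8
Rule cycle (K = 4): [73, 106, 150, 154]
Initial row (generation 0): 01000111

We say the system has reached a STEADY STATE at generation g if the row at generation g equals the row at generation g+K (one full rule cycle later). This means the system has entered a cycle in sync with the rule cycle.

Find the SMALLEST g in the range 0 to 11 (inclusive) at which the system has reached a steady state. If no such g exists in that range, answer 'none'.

Gen 0: 01000111
Gen 1 (rule 73): 00010101
Gen 2 (rule 106): 00101010
Gen 3 (rule 150): 01101011
Gen 4 (rule 154): 11000010
Gen 5 (rule 73): 11011000
Gen 6 (rule 106): 11111000
Gen 7 (rule 150): 01110100
Gen 8 (rule 154): 11100010
Gen 9 (rule 73): 10101000
Gen 10 (rule 106): 01010000
Gen 11 (rule 150): 11011000
Gen 12 (rule 154): 10010100
Gen 13 (rule 73): 00000001
Gen 14 (rule 106): 00000010
Gen 15 (rule 150): 00000111

Answer: none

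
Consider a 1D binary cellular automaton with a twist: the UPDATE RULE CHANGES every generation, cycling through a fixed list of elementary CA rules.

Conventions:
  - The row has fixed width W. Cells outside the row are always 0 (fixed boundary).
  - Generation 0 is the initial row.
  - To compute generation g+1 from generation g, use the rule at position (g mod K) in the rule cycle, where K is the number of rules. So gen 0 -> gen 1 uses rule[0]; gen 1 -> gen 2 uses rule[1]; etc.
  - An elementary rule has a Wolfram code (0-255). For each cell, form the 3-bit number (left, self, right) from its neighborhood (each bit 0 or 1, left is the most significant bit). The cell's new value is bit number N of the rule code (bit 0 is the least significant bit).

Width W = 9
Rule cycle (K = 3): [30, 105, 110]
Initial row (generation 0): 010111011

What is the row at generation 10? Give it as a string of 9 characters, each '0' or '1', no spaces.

Answer: 110111100

Derivation:
Gen 0: 010111011
Gen 1 (rule 30): 110100010
Gen 2 (rule 105): 111001000
Gen 3 (rule 110): 101011000
Gen 4 (rule 30): 101010100
Gen 5 (rule 105): 010101001
Gen 6 (rule 110): 111111011
Gen 7 (rule 30): 100000010
Gen 8 (rule 105): 001111000
Gen 9 (rule 110): 011001000
Gen 10 (rule 30): 110111100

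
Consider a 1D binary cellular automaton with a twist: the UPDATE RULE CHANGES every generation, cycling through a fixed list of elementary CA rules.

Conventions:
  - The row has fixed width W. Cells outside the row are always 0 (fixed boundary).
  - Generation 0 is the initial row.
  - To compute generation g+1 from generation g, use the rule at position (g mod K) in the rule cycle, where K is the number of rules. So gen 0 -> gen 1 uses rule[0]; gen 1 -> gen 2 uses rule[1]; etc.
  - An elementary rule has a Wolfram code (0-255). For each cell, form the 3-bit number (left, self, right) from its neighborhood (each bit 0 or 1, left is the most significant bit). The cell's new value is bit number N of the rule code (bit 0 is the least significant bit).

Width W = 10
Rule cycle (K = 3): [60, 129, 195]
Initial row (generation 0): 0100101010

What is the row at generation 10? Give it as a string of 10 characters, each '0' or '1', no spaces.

Gen 0: 0100101010
Gen 1 (rule 60): 0110111111
Gen 2 (rule 129): 0000011110
Gen 3 (rule 195): 1111101110
Gen 4 (rule 60): 1000011001
Gen 5 (rule 129): 0011000000
Gen 6 (rule 195): 1101011111
Gen 7 (rule 60): 1011110000
Gen 8 (rule 129): 0001100111
Gen 9 (rule 195): 1110101011
Gen 10 (rule 60): 1001111110

Answer: 1001111110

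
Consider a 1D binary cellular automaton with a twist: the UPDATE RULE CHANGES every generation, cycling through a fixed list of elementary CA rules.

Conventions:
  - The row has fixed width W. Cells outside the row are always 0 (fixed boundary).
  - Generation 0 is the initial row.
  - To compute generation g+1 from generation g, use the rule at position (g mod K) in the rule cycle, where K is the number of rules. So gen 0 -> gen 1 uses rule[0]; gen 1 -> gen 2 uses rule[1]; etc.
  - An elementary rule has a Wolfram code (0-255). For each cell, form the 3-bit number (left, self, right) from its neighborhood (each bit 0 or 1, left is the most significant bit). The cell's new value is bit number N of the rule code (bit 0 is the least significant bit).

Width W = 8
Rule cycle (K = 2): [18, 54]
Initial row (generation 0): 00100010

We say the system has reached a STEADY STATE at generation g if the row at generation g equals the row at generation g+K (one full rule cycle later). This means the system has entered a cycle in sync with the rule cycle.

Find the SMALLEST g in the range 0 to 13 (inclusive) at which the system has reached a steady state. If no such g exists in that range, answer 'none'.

Gen 0: 00100010
Gen 1 (rule 18): 01010101
Gen 2 (rule 54): 11111111
Gen 3 (rule 18): 00000000
Gen 4 (rule 54): 00000000
Gen 5 (rule 18): 00000000
Gen 6 (rule 54): 00000000
Gen 7 (rule 18): 00000000
Gen 8 (rule 54): 00000000
Gen 9 (rule 18): 00000000
Gen 10 (rule 54): 00000000
Gen 11 (rule 18): 00000000
Gen 12 (rule 54): 00000000
Gen 13 (rule 18): 00000000
Gen 14 (rule 54): 00000000
Gen 15 (rule 18): 00000000

Answer: 3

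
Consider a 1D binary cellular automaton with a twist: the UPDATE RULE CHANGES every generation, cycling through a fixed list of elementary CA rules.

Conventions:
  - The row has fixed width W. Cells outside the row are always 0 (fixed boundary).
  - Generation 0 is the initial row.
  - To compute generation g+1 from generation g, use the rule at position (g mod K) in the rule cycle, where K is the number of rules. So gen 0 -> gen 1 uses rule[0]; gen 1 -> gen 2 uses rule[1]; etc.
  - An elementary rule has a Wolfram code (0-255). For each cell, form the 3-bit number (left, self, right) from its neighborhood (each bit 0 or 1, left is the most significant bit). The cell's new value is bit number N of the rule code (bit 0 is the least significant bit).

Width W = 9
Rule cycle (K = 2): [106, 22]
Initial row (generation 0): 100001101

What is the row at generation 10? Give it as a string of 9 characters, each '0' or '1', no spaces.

Gen 0: 100001101
Gen 1 (rule 106): 000011110
Gen 2 (rule 22): 000100001
Gen 3 (rule 106): 001000010
Gen 4 (rule 22): 011100111
Gen 5 (rule 106): 110101101
Gen 6 (rule 22): 000100001
Gen 7 (rule 106): 001000010
Gen 8 (rule 22): 011100111
Gen 9 (rule 106): 110101101
Gen 10 (rule 22): 000100001

Answer: 000100001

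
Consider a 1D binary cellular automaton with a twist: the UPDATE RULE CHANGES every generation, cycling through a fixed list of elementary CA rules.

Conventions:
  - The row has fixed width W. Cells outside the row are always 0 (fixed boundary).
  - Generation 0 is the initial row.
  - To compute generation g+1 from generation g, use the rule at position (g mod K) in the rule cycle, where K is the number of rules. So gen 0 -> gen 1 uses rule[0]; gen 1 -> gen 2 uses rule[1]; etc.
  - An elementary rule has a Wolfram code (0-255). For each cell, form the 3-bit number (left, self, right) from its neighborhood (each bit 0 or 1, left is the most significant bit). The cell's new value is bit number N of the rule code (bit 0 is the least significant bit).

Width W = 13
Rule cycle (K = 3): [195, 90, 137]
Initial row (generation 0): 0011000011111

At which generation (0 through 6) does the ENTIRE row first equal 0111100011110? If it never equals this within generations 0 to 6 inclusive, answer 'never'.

Answer: never

Derivation:
Gen 0: 0011000011111
Gen 1 (rule 195): 1101011101111
Gen 2 (rule 90): 1100010101001
Gen 3 (rule 137): 1001000000000
Gen 4 (rule 195): 0010011111111
Gen 5 (rule 90): 0101110000001
Gen 6 (rule 137): 0001100111100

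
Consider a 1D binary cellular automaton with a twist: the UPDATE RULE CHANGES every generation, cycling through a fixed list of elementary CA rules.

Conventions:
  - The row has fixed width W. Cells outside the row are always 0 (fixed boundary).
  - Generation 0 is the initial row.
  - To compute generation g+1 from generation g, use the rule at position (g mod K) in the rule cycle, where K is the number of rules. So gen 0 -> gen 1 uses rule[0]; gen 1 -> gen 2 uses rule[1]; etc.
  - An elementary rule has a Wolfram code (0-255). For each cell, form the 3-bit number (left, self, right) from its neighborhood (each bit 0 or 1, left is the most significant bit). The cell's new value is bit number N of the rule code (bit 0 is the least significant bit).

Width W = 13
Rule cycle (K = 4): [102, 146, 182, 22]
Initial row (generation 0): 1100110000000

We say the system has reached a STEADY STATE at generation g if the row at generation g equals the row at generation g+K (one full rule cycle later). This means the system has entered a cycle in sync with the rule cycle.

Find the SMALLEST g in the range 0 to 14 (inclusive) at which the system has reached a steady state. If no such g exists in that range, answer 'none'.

Gen 0: 1100110000000
Gen 1 (rule 102): 0101010000000
Gen 2 (rule 146): 1000001000000
Gen 3 (rule 182): 1100011100000
Gen 4 (rule 22): 0010100010000
Gen 5 (rule 102): 0111100110000
Gen 6 (rule 146): 1011011001000
Gen 7 (rule 182): 1100100111100
Gen 8 (rule 22): 0011111000010
Gen 9 (rule 102): 0100001000110
Gen 10 (rule 146): 1010010101001
Gen 11 (rule 182): 1111111111111
Gen 12 (rule 22): 0000000000000
Gen 13 (rule 102): 0000000000000
Gen 14 (rule 146): 0000000000000
Gen 15 (rule 182): 0000000000000
Gen 16 (rule 22): 0000000000000
Gen 17 (rule 102): 0000000000000
Gen 18 (rule 146): 0000000000000

Answer: 12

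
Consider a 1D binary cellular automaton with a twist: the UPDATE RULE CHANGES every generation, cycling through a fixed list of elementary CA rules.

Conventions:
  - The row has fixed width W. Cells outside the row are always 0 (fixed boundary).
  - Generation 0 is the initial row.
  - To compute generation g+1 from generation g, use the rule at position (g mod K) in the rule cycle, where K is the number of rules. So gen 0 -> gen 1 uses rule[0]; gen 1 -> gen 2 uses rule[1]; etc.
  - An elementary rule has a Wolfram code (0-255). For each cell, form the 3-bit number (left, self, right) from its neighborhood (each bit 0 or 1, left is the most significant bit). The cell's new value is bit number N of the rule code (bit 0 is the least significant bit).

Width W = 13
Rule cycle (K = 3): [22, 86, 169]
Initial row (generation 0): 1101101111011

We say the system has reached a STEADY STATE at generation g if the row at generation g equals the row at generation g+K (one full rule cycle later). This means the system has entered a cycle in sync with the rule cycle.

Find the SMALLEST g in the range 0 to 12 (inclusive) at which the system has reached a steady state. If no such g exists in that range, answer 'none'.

Gen 0: 1101101111011
Gen 1 (rule 22): 0000000000000
Gen 2 (rule 86): 0000000000000
Gen 3 (rule 169): 1111111111111
Gen 4 (rule 22): 0000000000000
Gen 5 (rule 86): 0000000000000
Gen 6 (rule 169): 1111111111111
Gen 7 (rule 22): 0000000000000
Gen 8 (rule 86): 0000000000000
Gen 9 (rule 169): 1111111111111
Gen 10 (rule 22): 0000000000000
Gen 11 (rule 86): 0000000000000
Gen 12 (rule 169): 1111111111111
Gen 13 (rule 22): 0000000000000
Gen 14 (rule 86): 0000000000000
Gen 15 (rule 169): 1111111111111

Answer: 1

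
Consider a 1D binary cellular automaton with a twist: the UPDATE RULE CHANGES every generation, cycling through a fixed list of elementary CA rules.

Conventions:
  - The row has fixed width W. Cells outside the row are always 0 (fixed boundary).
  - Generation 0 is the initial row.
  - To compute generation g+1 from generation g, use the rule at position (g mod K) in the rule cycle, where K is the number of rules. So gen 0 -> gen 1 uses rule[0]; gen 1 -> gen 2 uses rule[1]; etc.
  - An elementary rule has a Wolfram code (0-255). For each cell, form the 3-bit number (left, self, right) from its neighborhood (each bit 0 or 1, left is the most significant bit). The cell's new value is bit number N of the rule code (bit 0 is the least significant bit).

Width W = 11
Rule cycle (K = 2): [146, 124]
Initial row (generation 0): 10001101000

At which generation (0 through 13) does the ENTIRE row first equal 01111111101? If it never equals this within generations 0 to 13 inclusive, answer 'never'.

Answer: never

Derivation:
Gen 0: 10001101000
Gen 1 (rule 146): 01010000100
Gen 2 (rule 124): 01111000110
Gen 3 (rule 146): 10110101001
Gen 4 (rule 124): 11111111101
Gen 5 (rule 146): 01111111000
Gen 6 (rule 124): 01000001100
Gen 7 (rule 146): 10100010010
Gen 8 (rule 124): 11110011011
Gen 9 (rule 146): 01101100000
Gen 10 (rule 124): 01111110000
Gen 11 (rule 146): 10111101000
Gen 12 (rule 124): 11100111100
Gen 13 (rule 146): 01011011010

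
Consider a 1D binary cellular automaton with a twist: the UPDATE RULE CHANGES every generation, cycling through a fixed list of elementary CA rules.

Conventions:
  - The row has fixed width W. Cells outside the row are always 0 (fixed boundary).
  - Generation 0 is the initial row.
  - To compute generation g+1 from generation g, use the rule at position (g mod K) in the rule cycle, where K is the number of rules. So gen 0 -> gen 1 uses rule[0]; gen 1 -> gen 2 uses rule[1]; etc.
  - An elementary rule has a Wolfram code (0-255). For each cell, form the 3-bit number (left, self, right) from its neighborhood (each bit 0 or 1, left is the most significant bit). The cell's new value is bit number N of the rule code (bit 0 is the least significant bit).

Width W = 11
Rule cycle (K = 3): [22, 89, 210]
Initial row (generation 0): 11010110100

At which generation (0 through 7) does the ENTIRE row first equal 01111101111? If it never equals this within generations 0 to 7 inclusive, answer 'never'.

Gen 0: 11010110100
Gen 1 (rule 22): 00010000110
Gen 2 (rule 89): 11001110111
Gen 3 (rule 210): 01110110011
Gen 4 (rule 22): 10000001100
Gen 5 (rule 89): 01111101111
Gen 6 (rule 210): 10111100111
Gen 7 (rule 22): 10000011000

Answer: 5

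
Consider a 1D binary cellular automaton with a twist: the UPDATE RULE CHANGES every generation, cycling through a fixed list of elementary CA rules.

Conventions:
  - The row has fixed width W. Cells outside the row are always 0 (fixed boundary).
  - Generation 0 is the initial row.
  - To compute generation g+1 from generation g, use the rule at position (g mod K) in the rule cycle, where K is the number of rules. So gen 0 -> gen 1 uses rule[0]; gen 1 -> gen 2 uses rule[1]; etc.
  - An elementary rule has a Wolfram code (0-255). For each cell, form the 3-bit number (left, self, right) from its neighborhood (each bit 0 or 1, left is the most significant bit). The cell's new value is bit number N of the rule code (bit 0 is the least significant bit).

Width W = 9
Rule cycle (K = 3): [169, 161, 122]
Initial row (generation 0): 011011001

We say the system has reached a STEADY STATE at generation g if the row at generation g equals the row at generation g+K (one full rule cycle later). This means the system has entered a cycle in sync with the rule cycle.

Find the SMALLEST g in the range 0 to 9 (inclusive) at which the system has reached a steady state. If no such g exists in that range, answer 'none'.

Answer: none

Derivation:
Gen 0: 011011001
Gen 1 (rule 169): 010110000
Gen 2 (rule 161): 001000111
Gen 3 (rule 122): 010101101
Gen 4 (rule 169): 001011010
Gen 5 (rule 161): 100100100
Gen 6 (rule 122): 011011010
Gen 7 (rule 169): 010110100
Gen 8 (rule 161): 001001001
Gen 9 (rule 122): 010110110
Gen 10 (rule 169): 001101100
Gen 11 (rule 161): 100010001
Gen 12 (rule 122): 010101010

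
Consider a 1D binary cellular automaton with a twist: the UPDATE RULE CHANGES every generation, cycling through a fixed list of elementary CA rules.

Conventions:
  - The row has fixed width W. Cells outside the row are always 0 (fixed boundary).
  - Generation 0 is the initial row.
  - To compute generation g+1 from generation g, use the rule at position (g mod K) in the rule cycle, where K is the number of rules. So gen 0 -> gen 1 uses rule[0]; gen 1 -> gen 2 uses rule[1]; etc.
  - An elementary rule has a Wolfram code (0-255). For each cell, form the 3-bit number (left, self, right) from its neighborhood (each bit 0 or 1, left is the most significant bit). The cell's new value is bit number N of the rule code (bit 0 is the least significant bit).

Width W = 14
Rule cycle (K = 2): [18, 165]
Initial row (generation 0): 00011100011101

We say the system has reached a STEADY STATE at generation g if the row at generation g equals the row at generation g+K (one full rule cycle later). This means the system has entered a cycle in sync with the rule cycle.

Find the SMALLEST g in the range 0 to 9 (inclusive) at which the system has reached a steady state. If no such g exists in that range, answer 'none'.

Gen 0: 00011100011101
Gen 1 (rule 18): 00100010100000
Gen 2 (rule 165): 10101011101111
Gen 3 (rule 18): 00000000000000
Gen 4 (rule 165): 11111111111111
Gen 5 (rule 18): 00000000000000
Gen 6 (rule 165): 11111111111111
Gen 7 (rule 18): 00000000000000
Gen 8 (rule 165): 11111111111111
Gen 9 (rule 18): 00000000000000
Gen 10 (rule 165): 11111111111111
Gen 11 (rule 18): 00000000000000

Answer: 3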